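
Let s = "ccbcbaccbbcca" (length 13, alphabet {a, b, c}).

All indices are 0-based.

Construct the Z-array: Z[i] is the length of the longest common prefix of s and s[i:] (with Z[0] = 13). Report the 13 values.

Z[0]=13
i=1: outside box; Z[1]=1 scan→box=[1,2)
i=2: outside box; Z[2]=0
i=3: outside box; Z[3]=1 scan→box=[3,4)
i=4: outside box; Z[4]=0
i=5: outside box; Z[5]=0
i=6: outside box; Z[6]=3 scan→box=[6,9)
i=7: min(r-i=2, Z[1]=1)=1; Z[7]=1
i=8: min(r-i=1, Z[2]=0)=0; Z[8]=0
i=9: outside box; Z[9]=0
i=10: outside box; Z[10]=2 scan→box=[10,12)
i=11: min(r-i=1, Z[1]=1)=1; Z[11]=1
i=12: outside box; Z[12]=0

[13, 1, 0, 1, 0, 0, 3, 1, 0, 0, 2, 1, 0]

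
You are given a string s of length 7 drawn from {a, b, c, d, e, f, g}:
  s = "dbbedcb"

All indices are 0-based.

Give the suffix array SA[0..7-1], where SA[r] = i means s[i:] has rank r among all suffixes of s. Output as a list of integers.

[6, 1, 2, 5, 0, 4, 3]

rank→(start, suffix):
  0 → (6, 'b')
  1 → (1, 'bbedcb')
  2 → (2, 'bedcb')
  3 → (5, 'cb')
  4 → (0, 'dbbedcb')
  5 → (4, 'dcb')
  6 → (3, 'edcb')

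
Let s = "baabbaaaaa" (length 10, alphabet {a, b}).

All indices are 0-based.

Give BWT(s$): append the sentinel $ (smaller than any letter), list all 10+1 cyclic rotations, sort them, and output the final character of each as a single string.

aaaaabbab$a

rank  rotation     last
    0  $baabbaaaaa  a
    1  a$baabbaaaa  a
    2  aa$baabbaaa  a
    3  aaa$baabbaa  a
    4  aaaa$baabba  a
    5  aaaaa$baabb  b
    6  aabbaaaaa$b  b
    7  abbaaaaa$ba  a
    8  baaaaa$baab  b
    9  baabbaaaaa$  $
   10  bbaaaaa$baa  a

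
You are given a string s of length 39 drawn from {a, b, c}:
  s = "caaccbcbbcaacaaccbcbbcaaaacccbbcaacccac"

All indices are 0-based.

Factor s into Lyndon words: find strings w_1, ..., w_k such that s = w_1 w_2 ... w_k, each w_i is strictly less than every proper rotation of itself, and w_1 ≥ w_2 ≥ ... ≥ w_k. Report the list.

emit factor 1: 'c' (i=0, period=1)
emit factor 2: 'aaccbcbbc' (i=1, period=9)
emit factor 3: 'aacaaccbcbbc' (i=10, period=12)
emit factor 4: 'aaaacccbbcaacccac' (i=22, period=17)

["c", "aaccbcbbc", "aacaaccbcbbc", "aaaacccbbcaacccac"]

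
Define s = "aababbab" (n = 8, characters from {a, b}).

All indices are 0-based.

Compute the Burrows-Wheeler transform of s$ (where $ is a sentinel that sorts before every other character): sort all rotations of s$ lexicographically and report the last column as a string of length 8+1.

b$bababaa

rank  rotation   last
    0  $aababbab  b
    1  aababbab$  $
    2  ab$aababb  b
    3  ababbab$a  a
    4  abbab$aab  b
    5  b$aababba  a
    6  bab$aabab  b
    7  babbab$aa  a
    8  bbab$aaba  a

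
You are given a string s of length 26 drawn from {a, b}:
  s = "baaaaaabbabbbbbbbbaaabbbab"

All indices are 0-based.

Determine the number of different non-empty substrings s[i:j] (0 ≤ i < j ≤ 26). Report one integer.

rank | idx | suffix
   0 |   1 | aaaaaabbabbbbbbbbaaabbbab
   1 |   2 | aaaaabbabbbbbbbbaaabbbab
   2 |   3 | aaaabbabbbbbbbbaaabbbab
   3 |   4 | aaabbabbbbbbbbaaabbbab
   4 |  18 | aaabbbab
   5 |   5 | aabbabbbbbbbbaaabbbab
   6 |  19 | aabbbab
   7 |  24 | ab
   8 |   6 | abbabbbbbbbbaaabbbab
   9 |  20 | abbbab
  10 |   9 | abbbbbbbbaaabbbab
  11 |  25 | b
  12 |   0 | baaaaaabbabbbbbbbbaaabbbab
  13 |  17 | baaabbbab
  14 |  23 | bab
  15 |   8 | babbbbbbbbaaabbbab
  16 |  16 | bbaaabbbab
  17 |  22 | bbab
  18 |   7 | bbabbbbbbbbaaabbbab
  19 |  15 | bbbaaabbbab
  20 |  21 | bbbab
  21 |  14 | bbbbaaabbbab
  22 |  13 | bbbbbaaabbbab
  23 |  12 | bbbbbbaaabbbab
  24 |  11 | bbbbbbbaaabbbab
  25 |  10 | bbbbbbbbaaabbbab

SA = [1, 2, 3, 4, 18, 5, 19, 24, 6, 20, 9, 25, 0, 17, 23, 8, 16, 22, 7, 15, 21, 14, 13, 12, 11, 10]
[i] adj suffixes → lcp
  [1] 1/2 → 5 ('aaaaa')
  [2] 2/3 → 4 ('aaaa')
  [3] 3/4 → 3 ('aaa')
  [4] 4/18 → 5 ('aaabb')
  [5] 18/5 → 2 ('aa')
  [6] 5/19 → 4 ('aabb')
  [7] 19/24 → 1 ('a')
  [8] 24/6 → 2 ('ab')
  [9] 6/20 → 3 ('abb')
  [10] 20/9 → 4 ('abbb')
  [11] 9/25 → 0 ('')
  [12] 25/0 → 1 ('b')
  [13] 0/17 → 4 ('baaa')
  [14] 17/23 → 2 ('ba')
  [15] 23/8 → 3 ('bab')
  [16] 8/16 → 1 ('b')
  [17] 16/22 → 3 ('bba')
  [18] 22/7 → 4 ('bbab')
  [19] 7/15 → 2 ('bb')
  [20] 15/21 → 4 ('bbba')
  [21] 21/14 → 3 ('bbb')
  [22] 14/13 → 4 ('bbbb')
  [23] 13/12 → 5 ('bbbbb')
  [24] 12/11 → 6 ('bbbbbb')
  [25] 11/10 → 7 ('bbbbbbb')

n(n+1)/2 = 26·27/2 = 351
Σ LCP = 0 + 5 + 4 + 3 + 5 + 2 + 4 + 1 + 2 + 3 + 4 + 0 + 1 + 4 + 2 + 3 + 1 + 3 + 4 + 2 + 4 + 3 + 4 + 5 + 6 + 7 = 82
distinct = 351 − 82 = 269

269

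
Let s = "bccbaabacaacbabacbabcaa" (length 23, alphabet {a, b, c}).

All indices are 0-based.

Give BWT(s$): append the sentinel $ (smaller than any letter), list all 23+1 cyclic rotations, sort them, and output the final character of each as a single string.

aacbcabbbabcccaaa$bacaab

rank  rotation                  last
    0  $bccbaabacaacbabacbabcaa  a
    1  a$bccbaabacaacbabacbabca  a
    2  aa$bccbaabacaacbabacbabc  c
    3  aabacaacbabacbabcaa$bccb  b
    4  aacbabacbabcaa$bccbaabac  c
    5  abacaacbabacbabcaa$bccba  a
    6  abacbabcaa$bccbaabacaacb  b
    7  abcaa$bccbaabacaacbabacb  b
    8  acaacbabacbabcaa$bccbaab  b
    9  acbabacbabcaa$bccbaabaca  a
   10  acbabcaa$bccbaabacaacbab  b
   11  baabacaacbabacbabcaa$bcc  c
   12  babacbabcaa$bccbaabacaac  c
   13  babcaa$bccbaabacaacbabac  c
   14  bacaacbabacbabcaa$bccbaa  a
   15  bacbabcaa$bccbaabacaacba  a
   16  bcaa$bccbaabacaacbabacba  a
   17  bccbaabacaacbabacbabcaa$  $
   18  caa$bccbaabacaacbabacbab  b
   19  caacbabacbabcaa$bccbaaba  a
   20  cbaabacaacbabacbabcaa$bc  c
   21  cbabacbabcaa$bccbaabacaa  a
   22  cbabcaa$bccbaabacaacbaba  a
   23  ccbaabacaacbabacbabcaa$b  b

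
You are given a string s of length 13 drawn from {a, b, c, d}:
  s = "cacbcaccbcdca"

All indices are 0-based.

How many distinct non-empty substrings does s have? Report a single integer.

75

rank→(start, suffix):
  0 → (12, 'a')
  1 → (1, 'acbcaccbcdca')
  2 → (5, 'accbcdca')
  3 → (3, 'bcaccbcdca')
  4 → (8, 'bcdca')
  5 → (11, 'ca')
  6 → (0, 'cacbcaccbcdca')
  7 → (4, 'caccbcdca')
  8 → (2, 'cbcaccbcdca')
  9 → (7, 'cbcdca')
  10 → (6, 'ccbcdca')
  11 → (9, 'cdca')
  12 → (10, 'dca')

SA = [12, 1, 5, 3, 8, 11, 0, 4, 2, 7, 6, 9, 10]
rank  pair      lcp
   1  s[12:],s[1:]  1  'a'
   2  s[1:],s[5:]  2  'ac'
   3  s[5:],s[3:]  0  ''
   4  s[3:],s[8:]  2  'bc'
   5  s[8:],s[11:]  0  ''
   6  s[11:],s[0:]  2  'ca'
   7  s[0:],s[4:]  3  'cac'
   8  s[4:],s[2:]  1  'c'
   9  s[2:],s[7:]  3  'cbc'
  10  s[7:],s[6:]  1  'c'
  11  s[6:],s[9:]  1  'c'
  12  s[9:],s[10:]  0  ''

n(n+1)/2 = 13·14/2 = 91
Σ LCP = 0 + 1 + 2 + 0 + 2 + 0 + 2 + 3 + 1 + 3 + 1 + 1 + 0 = 16
distinct = 91 − 16 = 75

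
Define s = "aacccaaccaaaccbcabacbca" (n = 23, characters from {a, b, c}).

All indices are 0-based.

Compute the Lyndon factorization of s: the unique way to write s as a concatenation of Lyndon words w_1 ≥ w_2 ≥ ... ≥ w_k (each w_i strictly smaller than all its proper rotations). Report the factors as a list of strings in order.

["aaccc", "aacc", "aaaccbcabacbc", "a"]

emit factor 1: 'aaccc' (i=0, period=5)
emit factor 2: 'aacc' (i=5, period=4)
emit factor 3: 'aaaccbcabacbc' (i=9, period=13)
emit factor 4: 'a' (i=22, period=1)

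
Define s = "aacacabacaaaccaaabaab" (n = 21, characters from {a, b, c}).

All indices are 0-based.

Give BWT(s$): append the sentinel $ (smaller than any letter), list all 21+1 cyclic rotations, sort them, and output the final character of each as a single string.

bccba$aaacbcaaaaacaaaa

rank  rotation                last
    0  $aacacabacaaaccaaabaab  b
    1  aaabaab$aacacabacaaacc  c
    2  aaaccaaabaab$aacacabac  c
    3  aab$aacacabacaaaccaaab  b
    4  aabaab$aacacabacaaacca  a
    5  aacacabacaaaccaaabaab$  $
    6  aaccaaabaab$aacacabaca  a
    7  ab$aacacabacaaaccaaaba  a
    8  abaab$aacacabacaaaccaa  a
    9  abacaaaccaaabaab$aacac  c
   10  acaaaccaaabaab$aacacab  b
   11  acabacaaaccaaabaab$aac  c
   12  acacabacaaaccaaabaab$a  a
   13  accaaabaab$aacacabacaa  a
   14  b$aacacabacaaaccaaabaa  a
   15  baab$aacacabacaaaccaaa  a
   16  bacaaaccaaabaab$aacaca  a
   17  caaabaab$aacacabacaaac  c
   18  caaaccaaabaab$aacacaba  a
   19  cabacaaaccaaabaab$aaca  a
   20  cacabacaaaccaaabaab$aa  a
   21  ccaaabaab$aacacabacaaa  a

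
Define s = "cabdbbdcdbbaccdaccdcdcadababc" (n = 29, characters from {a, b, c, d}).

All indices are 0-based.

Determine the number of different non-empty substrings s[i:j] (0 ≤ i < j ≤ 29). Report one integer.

rank | idx | suffix
   0 |  24 | ababc
   1 |  26 | abc
   2 |   1 | abdbbdcdbbaccdaccdcdcadababc
   3 |  11 | accdaccdcdcadababc
   4 |  15 | accdcdcadababc
   5 |  22 | adababc
   6 |  25 | babc
   7 |  10 | baccdaccdcdcadababc
   8 |   9 | bbaccdaccdcdcadababc
   9 |   4 | bbdcdbbaccdaccdcdcadababc
  10 |  27 | bc
  11 |   2 | bdbbdcdbbaccdaccdcdcadababc
  12 |   5 | bdcdbbaccdaccdcdcadababc
  13 |  28 | c
  14 |   0 | cabdbbdcdbbaccdaccdcdcadababc
  15 |  21 | cadababc
  16 |  12 | ccdaccdcdcadababc
  17 |  16 | ccdcdcadababc
  18 |  13 | cdaccdcdcadababc
  19 |   7 | cdbbaccdaccdcdcadababc
  20 |  19 | cdcadababc
  21 |  17 | cdcdcadababc
  22 |  23 | dababc
  23 |  14 | daccdcdcadababc
  24 |   8 | dbbaccdaccdcdcadababc
  25 |   3 | dbbdcdbbaccdaccdcdcadababc
  26 |  20 | dcadababc
  27 |   6 | dcdbbaccdaccdcdcadababc
  28 |  18 | dcdcadababc

SA = [24, 26, 1, 11, 15, 22, 25, 10, 9, 4, 27, 2, 5, 28, 0, 21, 12, 16, 13, 7, 19, 17, 23, 14, 8, 3, 20, 6, 18]
i: (SA[i-1],SA[i]) lcp shared
  1: (24,26) 2 'ab'
  2: (26,1) 2 'ab'
  3: (1,11) 1 'a'
  4: (11,15) 4 'accd'
  5: (15,22) 1 'a'
  6: (22,25) 0 ''
  7: (25,10) 2 'ba'
  8: (10,9) 1 'b'
  9: (9,4) 2 'bb'
  10: (4,27) 1 'b'
  11: (27,2) 1 'b'
  12: (2,5) 2 'bd'
  13: (5,28) 0 ''
  14: (28,0) 1 'c'
  15: (0,21) 2 'ca'
  16: (21,12) 1 'c'
  17: (12,16) 3 'ccd'
  18: (16,13) 1 'c'
  19: (13,7) 2 'cd'
  20: (7,19) 2 'cd'
  21: (19,17) 3 'cdc'
  22: (17,23) 0 ''
  23: (23,14) 2 'da'
  24: (14,8) 1 'd'
  25: (8,3) 3 'dbb'
  26: (3,20) 1 'd'
  27: (20,6) 2 'dc'
  28: (6,18) 3 'dcd'

n(n+1)/2 = 29·30/2 = 435
Σ LCP = 0 + 2 + 2 + 1 + 4 + 1 + 0 + 2 + 1 + 2 + 1 + 1 + 2 + 0 + 1 + 2 + 1 + 3 + 1 + 2 + 2 + 3 + 0 + 2 + 1 + 3 + 1 + 2 + 3 = 46
distinct = 435 − 46 = 389

389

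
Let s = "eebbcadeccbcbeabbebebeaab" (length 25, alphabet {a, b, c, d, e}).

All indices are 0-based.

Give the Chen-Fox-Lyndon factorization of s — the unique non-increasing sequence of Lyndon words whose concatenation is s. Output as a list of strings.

emit factor 1: 'e' (i=0, period=1)
emit factor 2: 'e' (i=1, period=1)
emit factor 3: 'bbc' (i=2, period=3)
emit factor 4: 'adeccbcbe' (i=5, period=9)
emit factor 5: 'abbebebe' (i=14, period=8)
emit factor 6: 'aab' (i=22, period=3)

["e", "e", "bbc", "adeccbcbe", "abbebebe", "aab"]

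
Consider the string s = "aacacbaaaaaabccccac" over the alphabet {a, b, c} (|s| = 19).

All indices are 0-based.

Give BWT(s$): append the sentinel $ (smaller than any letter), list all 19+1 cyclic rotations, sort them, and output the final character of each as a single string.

cbaaaa$acaccaacaaccb

rank  rotation              last
    0  $aacacbaaaaaabccccac  c
    1  aaaaaabccccac$aacacb  b
    2  aaaaabccccac$aacacba  a
    3  aaaabccccac$aacacbaa  a
    4  aaabccccac$aacacbaaa  a
    5  aabccccac$aacacbaaaa  a
    6  aacacbaaaaaabccccac$  $
    7  abccccac$aacacbaaaaa  a
    8  ac$aacacbaaaaaabcccc  c
    9  acacbaaaaaabccccac$a  a
   10  acbaaaaaabccccac$aac  c
   11  baaaaaabccccac$aacac  c
   12  bccccac$aacacbaaaaaa  a
   13  c$aacacbaaaaaabcccca  a
   14  cac$aacacbaaaaaabccc  c
   15  cacbaaaaaabccccac$aa  a
   16  cbaaaaaabccccac$aaca  a
   17  ccac$aacacbaaaaaabcc  c
   18  cccac$aacacbaaaaaabc  c
   19  ccccac$aacacbaaaaaab  b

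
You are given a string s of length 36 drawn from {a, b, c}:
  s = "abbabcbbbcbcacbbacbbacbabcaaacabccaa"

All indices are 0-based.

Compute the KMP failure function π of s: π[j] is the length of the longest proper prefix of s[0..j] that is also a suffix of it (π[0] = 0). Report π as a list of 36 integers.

π[0] = 0
j=1 s[j]='b': π[1]=0 (border '')
j=2 s[j]='b': π[2]=0 (border '')
j=3 s[j]='a': π[3]=1 (border 'a')
j=4 s[j]='b': π[4]=2 (border 'ab')
j=5 s[j]='c': k: 2→0; π[5]=0 (border '')
j=6 s[j]='b': π[6]=0 (border '')
j=7 s[j]='b': π[7]=0 (border '')
j=8 s[j]='b': π[8]=0 (border '')
j=9 s[j]='c': π[9]=0 (border '')
j=10 s[j]='b': π[10]=0 (border '')
j=11 s[j]='c': π[11]=0 (border '')
j=12 s[j]='a': π[12]=1 (border 'a')
j=13 s[j]='c': k: 1→0; π[13]=0 (border '')
j=14 s[j]='b': π[14]=0 (border '')
j=15 s[j]='b': π[15]=0 (border '')
j=16 s[j]='a': π[16]=1 (border 'a')
j=17 s[j]='c': k: 1→0; π[17]=0 (border '')
j=18 s[j]='b': π[18]=0 (border '')
j=19 s[j]='b': π[19]=0 (border '')
j=20 s[j]='a': π[20]=1 (border 'a')
j=21 s[j]='c': k: 1→0; π[21]=0 (border '')
j=22 s[j]='b': π[22]=0 (border '')
j=23 s[j]='a': π[23]=1 (border 'a')
j=24 s[j]='b': π[24]=2 (border 'ab')
j=25 s[j]='c': k: 2→0; π[25]=0 (border '')
j=26 s[j]='a': π[26]=1 (border 'a')
j=27 s[j]='a': k: 1→0; π[27]=1 (border 'a')
j=28 s[j]='a': k: 1→0; π[28]=1 (border 'a')
j=29 s[j]='c': k: 1→0; π[29]=0 (border '')
j=30 s[j]='a': π[30]=1 (border 'a')
j=31 s[j]='b': π[31]=2 (border 'ab')
j=32 s[j]='c': k: 2→0; π[32]=0 (border '')
j=33 s[j]='c': π[33]=0 (border '')
j=34 s[j]='a': π[34]=1 (border 'a')
j=35 s[j]='a': k: 1→0; π[35]=1 (border 'a')

[0, 0, 0, 1, 2, 0, 0, 0, 0, 0, 0, 0, 1, 0, 0, 0, 1, 0, 0, 0, 1, 0, 0, 1, 2, 0, 1, 1, 1, 0, 1, 2, 0, 0, 1, 1]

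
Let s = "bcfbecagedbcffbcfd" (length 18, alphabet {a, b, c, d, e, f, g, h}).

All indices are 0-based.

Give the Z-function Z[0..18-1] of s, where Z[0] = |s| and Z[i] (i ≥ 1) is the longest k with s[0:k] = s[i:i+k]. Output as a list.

[18, 0, 0, 1, 0, 0, 0, 0, 0, 0, 3, 0, 0, 0, 3, 0, 0, 0]

Z[0]=18
i=1: outside box; Z[1]=0
i=2: outside box; Z[2]=0
i=3: outside box; Z[3]=1 extend→box=[3,4)
i=4: outside box; Z[4]=0
i=5: outside box; Z[5]=0
i=6: outside box; Z[6]=0
i=7: outside box; Z[7]=0
i=8: outside box; Z[8]=0
i=9: outside box; Z[9]=0
i=10: outside box; Z[10]=3 extend→box=[10,13)
i=11: min(r-i=2, Z[1]=0)=0; Z[11]=0
i=12: min(r-i=1, Z[2]=0)=0; Z[12]=0
i=13: outside box; Z[13]=0
i=14: outside box; Z[14]=3 extend→box=[14,17)
i=15: min(r-i=2, Z[1]=0)=0; Z[15]=0
i=16: min(r-i=1, Z[2]=0)=0; Z[16]=0
i=17: outside box; Z[17]=0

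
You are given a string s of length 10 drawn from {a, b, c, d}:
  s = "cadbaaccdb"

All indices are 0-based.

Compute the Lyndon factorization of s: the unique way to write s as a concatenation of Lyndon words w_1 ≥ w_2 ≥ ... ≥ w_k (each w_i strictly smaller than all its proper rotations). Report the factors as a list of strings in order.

["c", "adb", "aaccdb"]

emit factor 1: 'c' (i=0, period=1)
emit factor 2: 'adb' (i=1, period=3)
emit factor 3: 'aaccdb' (i=4, period=6)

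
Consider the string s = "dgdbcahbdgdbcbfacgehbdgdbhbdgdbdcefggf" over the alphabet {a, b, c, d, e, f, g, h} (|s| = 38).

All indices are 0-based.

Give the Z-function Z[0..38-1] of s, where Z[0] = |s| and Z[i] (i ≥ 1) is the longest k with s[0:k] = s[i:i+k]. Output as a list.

[38, 0, 1, 0, 0, 0, 0, 0, 5, 0, 1, 0, 0, 0, 0, 0, 0, 0, 0, 0, 0, 4, 0, 1, 0, 0, 0, 4, 0, 1, 0, 1, 0, 0, 0, 0, 0, 0]

Z[0]=38
i=1: outside box; Z[1]=0
i=2: outside box; Z[2]=1 extend→box=[2,3)
i=3: outside box; Z[3]=0
i=4: outside box; Z[4]=0
i=5: outside box; Z[5]=0
i=6: outside box; Z[6]=0
i=7: outside box; Z[7]=0
i=8: outside box; Z[8]=5 extend→box=[8,13)
i=9: min(r-i=4, Z[1]=0)=0; Z[9]=0
i=10: min(r-i=3, Z[2]=1)=1; Z[10]=1
i=11: min(r-i=2, Z[3]=0)=0; Z[11]=0
i=12: min(r-i=1, Z[4]=0)=0; Z[12]=0
i=13: outside box; Z[13]=0
i=14: outside box; Z[14]=0
i=15: outside box; Z[15]=0
i=16: outside box; Z[16]=0
i=17: outside box; Z[17]=0
i=18: outside box; Z[18]=0
i=19: outside box; Z[19]=0
i=20: outside box; Z[20]=0
i=21: outside box; Z[21]=4 extend→box=[21,25)
i=22: min(r-i=3, Z[1]=0)=0; Z[22]=0
i=23: min(r-i=2, Z[2]=1)=1; Z[23]=1
i=24: min(r-i=1, Z[3]=0)=0; Z[24]=0
i=25: outside box; Z[25]=0
i=26: outside box; Z[26]=0
i=27: outside box; Z[27]=4 extend→box=[27,31)
i=28: min(r-i=3, Z[1]=0)=0; Z[28]=0
i=29: min(r-i=2, Z[2]=1)=1; Z[29]=1
i=30: min(r-i=1, Z[3]=0)=0; Z[30]=0
i=31: outside box; Z[31]=1 extend→box=[31,32)
i=32: outside box; Z[32]=0
i=33: outside box; Z[33]=0
i=34: outside box; Z[34]=0
i=35: outside box; Z[35]=0
i=36: outside box; Z[36]=0
i=37: outside box; Z[37]=0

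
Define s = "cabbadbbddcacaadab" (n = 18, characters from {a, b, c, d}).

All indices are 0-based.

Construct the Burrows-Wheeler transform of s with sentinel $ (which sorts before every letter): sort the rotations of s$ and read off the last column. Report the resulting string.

rank  rotation             last
    0  $cabbadbbddcacaadab  b
    1  aadab$cabbadbbddcac  c
    2  ab$cabbadbbddcacaad  d
    3  abbadbbddcacaadab$c  c
    4  acaadab$cabbadbbddc  c
    5  adab$cabbadbbddcaca  a
    6  adbbddcacaadab$cabb  b
    7  b$cabbadbbddcacaada  a
    8  badbbddcacaadab$cab  b
    9  bbadbbddcacaadab$ca  a
   10  bbddcacaadab$cabbad  d
   11  bddcacaadab$cabbadb  b
   12  caadab$cabbadbbddca  a
   13  cabbadbbddcacaadab$  $
   14  cacaadab$cabbadbbdd  d
   15  dab$cabbadbbddcacaa  a
   16  dbbddcacaadab$cabba  a
   17  dcacaadab$cabbadbbd  d
   18  ddcacaadab$cabbadbb  b

bcdccababadba$daadb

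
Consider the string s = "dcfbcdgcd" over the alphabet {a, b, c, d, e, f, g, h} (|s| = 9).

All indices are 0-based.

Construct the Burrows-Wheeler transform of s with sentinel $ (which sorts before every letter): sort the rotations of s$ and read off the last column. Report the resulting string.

rank  rotation    last
    0  $dcfbcdgcd  d
    1  bcdgcd$dcf  f
    2  cd$dcfbcdg  g
    3  cdgcd$dcfb  b
    4  cfbcdgcd$d  d
    5  d$dcfbcdgc  c
    6  dcfbcdgcd$  $
    7  dgcd$dcfbc  c
    8  fbcdgcd$dc  c
    9  gcd$dcfbcd  d

dfgbdc$ccd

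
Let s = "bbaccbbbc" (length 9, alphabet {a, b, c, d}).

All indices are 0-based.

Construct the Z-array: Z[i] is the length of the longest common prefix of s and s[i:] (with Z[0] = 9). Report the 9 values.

[9, 1, 0, 0, 0, 2, 2, 1, 0]

Z[0]=9
i=1: fresh scan; Z[1]=1 grow→box=[1,2)
i=2: fresh scan; Z[2]=0
i=3: fresh scan; Z[3]=0
i=4: fresh scan; Z[4]=0
i=5: fresh scan; Z[5]=2 grow→box=[5,7)
i=6: min(r-i=1, Z[1]=1)=1; Z[6]=2 grow→box=[6,8)
i=7: min(r-i=1, Z[1]=1)=1; Z[7]=1
i=8: fresh scan; Z[8]=0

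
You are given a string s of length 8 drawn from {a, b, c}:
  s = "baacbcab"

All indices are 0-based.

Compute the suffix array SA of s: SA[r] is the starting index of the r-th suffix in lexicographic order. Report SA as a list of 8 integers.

rank | idx | suffix
   0 |   1 | aacbcab
   1 |   6 | ab
   2 |   2 | acbcab
   3 |   7 | b
   4 |   0 | baacbcab
   5 |   4 | bcab
   6 |   5 | cab
   7 |   3 | cbcab

[1, 6, 2, 7, 0, 4, 5, 3]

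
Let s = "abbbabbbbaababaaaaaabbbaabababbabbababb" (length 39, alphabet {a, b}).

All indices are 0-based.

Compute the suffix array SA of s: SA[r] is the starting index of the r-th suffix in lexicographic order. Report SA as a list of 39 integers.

[14, 15, 16, 17, 9, 23, 18, 12, 10, 24, 34, 26, 36, 31, 28, 19, 0, 4, 38, 13, 8, 22, 11, 33, 25, 35, 30, 27, 3, 37, 7, 21, 32, 29, 2, 6, 20, 1, 5]

rank | idx | suffix
   0 |  14 | aaaaaabbbaabababbabbababb
   1 |  15 | aaaaabbbaabababbabbababb
   2 |  16 | aaaabbbaabababbabbababb
   3 |  17 | aaabbbaabababbabbababb
   4 |   9 | aababaaaaaabbbaabababbabbababb
   5 |  23 | aabababbabbababb
   6 |  18 | aabbbaabababbabbababb
   7 |  12 | abaaaaaabbbaabababbabbababb
   8 |  10 | ababaaaaaabbbaabababbabbababb
   9 |  24 | abababbabbababb
  10 |  34 | ababb
  11 |  26 | ababbabbababb
  12 |  36 | abb
  13 |  31 | abbababb
  14 |  28 | abbabbababb
  15 |  19 | abbbaabababbabbababb
  16 |   0 | abbbabbbbaababaaaaaabbbaabababbabbababb
  17 |   4 | abbbbaababaaaaaabbbaabababbabbababb
  18 |  38 | b
  19 |  13 | baaaaaabbbaabababbabbababb
  20 |   8 | baababaaaaaabbbaabababbabbababb
  21 |  22 | baabababbabbababb
  22 |  11 | babaaaaaabbbaabababbabbababb
  23 |  33 | bababb
  24 |  25 | bababbabbababb
  25 |  35 | babb
  26 |  30 | babbababb
  27 |  27 | babbabbababb
  28 |   3 | babbbbaababaaaaaabbbaabababbabbababb
  29 |  37 | bb
  30 |   7 | bbaababaaaaaabbbaabababbabbababb
  31 |  21 | bbaabababbabbababb
  32 |  32 | bbababb
  33 |  29 | bbabbababb
  34 |   2 | bbabbbbaababaaaaaabbbaabababbabbababb
  35 |   6 | bbbaababaaaaaabbbaabababbabbababb
  36 |  20 | bbbaabababbabbababb
  37 |   1 | bbbabbbbaababaaaaaabbbaabababbabbababb
  38 |   5 | bbbbaababaaaaaabbbaabababbabbababb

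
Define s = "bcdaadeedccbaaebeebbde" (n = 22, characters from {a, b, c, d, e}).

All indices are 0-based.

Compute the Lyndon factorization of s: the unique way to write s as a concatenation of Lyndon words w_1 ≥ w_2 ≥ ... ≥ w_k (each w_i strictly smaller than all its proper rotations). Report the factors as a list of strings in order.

["bcd", "aadeedccbaaebeebbde"]

emit factor 1: 'bcd' (i=0, period=3)
emit factor 2: 'aadeedccbaaebeebbde' (i=3, period=19)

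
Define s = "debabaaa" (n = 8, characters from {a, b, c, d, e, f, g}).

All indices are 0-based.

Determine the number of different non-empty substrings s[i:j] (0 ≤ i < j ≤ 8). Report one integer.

30

sorted suffixes:
  #0 SA[0]=7  'a'
  #1 SA[1]=6  'aa'
  #2 SA[2]=5  'aaa'
  #3 SA[3]=3  'abaaa'
  #4 SA[4]=4  'baaa'
  #5 SA[5]=2  'babaaa'
  #6 SA[6]=0  'debabaaa'
  #7 SA[7]=1  'ebabaaa'

SA = [7, 6, 5, 3, 4, 2, 0, 1]
rank  pair      lcp
   1  s[7:],s[6:]  1  'a'
   2  s[6:],s[5:]  2  'aa'
   3  s[5:],s[3:]  1  'a'
   4  s[3:],s[4:]  0  ''
   5  s[4:],s[2:]  2  'ba'
   6  s[2:],s[0:]  0  ''
   7  s[0:],s[1:]  0  ''

n(n+1)/2 = 8·9/2 = 36
Σ LCP = 0 + 1 + 2 + 1 + 0 + 2 + 0 + 0 = 6
distinct = 36 − 6 = 30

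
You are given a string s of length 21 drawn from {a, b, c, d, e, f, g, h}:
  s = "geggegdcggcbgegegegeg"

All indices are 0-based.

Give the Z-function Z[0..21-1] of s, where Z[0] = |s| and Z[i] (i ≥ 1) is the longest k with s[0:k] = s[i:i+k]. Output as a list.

[21, 0, 1, 3, 0, 1, 0, 0, 1, 1, 0, 0, 3, 0, 3, 0, 3, 0, 3, 0, 1]

Z[0]=21
i=1: fresh scan; Z[1]=0
i=2: fresh scan; Z[2]=1 grow→box=[2,3)
i=3: fresh scan; Z[3]=3 grow→box=[3,6)
i=4: min(r-i=2, Z[1]=0)=0; Z[4]=0
i=5: min(r-i=1, Z[2]=1)=1; Z[5]=1
i=6: fresh scan; Z[6]=0
i=7: fresh scan; Z[7]=0
i=8: fresh scan; Z[8]=1 grow→box=[8,9)
i=9: fresh scan; Z[9]=1 grow→box=[9,10)
i=10: fresh scan; Z[10]=0
i=11: fresh scan; Z[11]=0
i=12: fresh scan; Z[12]=3 grow→box=[12,15)
i=13: min(r-i=2, Z[1]=0)=0; Z[13]=0
i=14: min(r-i=1, Z[2]=1)=1; Z[14]=3 grow→box=[14,17)
i=15: min(r-i=2, Z[1]=0)=0; Z[15]=0
i=16: min(r-i=1, Z[2]=1)=1; Z[16]=3 grow→box=[16,19)
i=17: min(r-i=2, Z[1]=0)=0; Z[17]=0
i=18: min(r-i=1, Z[2]=1)=1; Z[18]=3 grow→box=[18,21)
i=19: min(r-i=2, Z[1]=0)=0; Z[19]=0
i=20: min(r-i=1, Z[2]=1)=1; Z[20]=1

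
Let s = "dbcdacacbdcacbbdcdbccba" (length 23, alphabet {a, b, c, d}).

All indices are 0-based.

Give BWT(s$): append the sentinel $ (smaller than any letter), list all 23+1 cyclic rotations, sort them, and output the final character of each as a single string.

rank  rotation                  last
    0  $dbcdacacbdcacbbdcdbccba  a
    1  a$dbcdacacbdcacbbdcdbccb  b
    2  acacbdcacbbdcdbccba$dbcd  d
    3  acbbdcdbccba$dbcdacacbdc  c
    4  acbdcacbbdcdbccba$dbcdac  c
    5  ba$dbcdacacbdcacbbdcdbcc  c
    6  bbdcdbccba$dbcdacacbdcac  c
    7  bccba$dbcdacacbdcacbbdcd  d
    8  bcdacacbdcacbbdcdbccba$d  d
    9  bdcacbbdcdbccba$dbcdacac  c
   10  bdcdbccba$dbcdacacbdcacb  b
   11  cacbbdcdbccba$dbcdacacbd  d
   12  cacbdcacbbdcdbccba$dbcda  a
   13  cba$dbcdacacbdcacbbdcdbc  c
   14  cbbdcdbccba$dbcdacacbdca  a
   15  cbdcacbbdcdbccba$dbcdaca  a
   16  ccba$dbcdacacbdcacbbdcdb  b
   17  cdacacbdcacbbdcdbccba$db  b
   18  cdbccba$dbcdacacbdcacbbd  d
   19  dacacbdcacbbdcdbccba$dbc  c
   20  dbccba$dbcdacacbdcacbbdc  c
   21  dbcdacacbdcacbbdcdbccba$  $
   22  dcacbbdcdbccba$dbcdacacb  b
   23  dcdbccba$dbcdacacbdcacbb  b

abdccccddcbdacaabbdcc$bb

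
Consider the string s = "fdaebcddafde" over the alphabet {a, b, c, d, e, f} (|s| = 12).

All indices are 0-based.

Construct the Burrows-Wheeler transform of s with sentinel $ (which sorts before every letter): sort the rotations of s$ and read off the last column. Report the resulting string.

eddebfdcfda$a

rank  rotation       last
    0  $fdaebcddafde  e
    1  aebcddafde$fd  d
    2  afde$fdaebcdd  d
    3  bcddafde$fdae  e
    4  cddafde$fdaeb  b
    5  daebcddafde$f  f
    6  dafde$fdaebcd  d
    7  ddafde$fdaebc  c
    8  de$fdaebcddaf  f
    9  e$fdaebcddafd  d
   10  ebcddafde$fda  a
   11  fdaebcddafde$  $
   12  fde$fdaebcdda  a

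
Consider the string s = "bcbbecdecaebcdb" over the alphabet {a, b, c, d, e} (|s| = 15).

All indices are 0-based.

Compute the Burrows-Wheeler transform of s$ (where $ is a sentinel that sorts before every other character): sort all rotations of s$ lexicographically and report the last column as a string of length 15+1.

rank  rotation          last
    0  $bcbbecdecaebcdb  b
    1  aebcdb$bcbbecdec  c
    2  b$bcbbecdecaebcd  d
    3  bbecdecaebcdb$bc  c
    4  bcbbecdecaebcdb$  $
    5  bcdb$bcbbecdecae  e
    6  becdecaebcdb$bcb  b
    7  caebcdb$bcbbecde  e
    8  cbbecdecaebcdb$b  b
    9  cdb$bcbbecdecaeb  b
   10  cdecaebcdb$bcbbe  e
   11  db$bcbbecdecaebc  c
   12  decaebcdb$bcbbec  c
   13  ebcdb$bcbbecdeca  a
   14  ecaebcdb$bcbbecd  d
   15  ecdecaebcdb$bcbb  b

bcdc$ebebbeccadb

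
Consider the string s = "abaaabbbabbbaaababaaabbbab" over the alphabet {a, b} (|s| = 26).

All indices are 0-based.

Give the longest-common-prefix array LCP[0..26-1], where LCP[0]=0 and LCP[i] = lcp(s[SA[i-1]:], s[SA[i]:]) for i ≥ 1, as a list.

[0, 4, 8, 2, 3, 7, 1, 2, 10, 3, 2, 5, 6, 0, 1, 5, 9, 2, 3, 3, 1, 3, 4, 2, 4, 5]

rank | idx | suffix
   0 |  12 | aaababaaabbbab
   1 |  18 | aaabbbab
   2 |   2 | aaabbbabbbaaababaaabbbab
   3 |  13 | aababaaabbbab
   4 |  19 | aabbbab
   5 |   3 | aabbbabbbaaababaaabbbab
   6 |  24 | ab
   7 |  16 | abaaabbbab
   8 |   0 | abaaabbbabbbaaababaaabbbab
   9 |  14 | ababaaabbbab
  10 |   8 | abbbaaababaaabbbab
  11 |  20 | abbbab
  12 |   4 | abbbabbbaaababaaabbbab
  13 |  25 | b
  14 |  11 | baaababaaabbbab
  15 |  17 | baaabbbab
  16 |   1 | baaabbbabbbaaababaaabbbab
  17 |  23 | bab
  18 |  15 | babaaabbbab
  19 |   7 | babbbaaababaaabbbab
  20 |  10 | bbaaababaaabbbab
  21 |  22 | bbab
  22 |   6 | bbabbbaaababaaabbbab
  23 |   9 | bbbaaababaaabbbab
  24 |  21 | bbbab
  25 |   5 | bbbabbbaaababaaabbbab

SA = [12, 18, 2, 13, 19, 3, 24, 16, 0, 14, 8, 20, 4, 25, 11, 17, 1, 23, 15, 7, 10, 22, 6, 9, 21, 5]
rank  pair      lcp
   1  s[12:],s[18:]  4  'aaab'
   2  s[18:],s[2:]  8  'aaabbbab'
   3  s[2:],s[13:]  2  'aa'
   4  s[13:],s[19:]  3  'aab'
   5  s[19:],s[3:]  7  'aabbbab'
   6  s[3:],s[24:]  1  'a'
   7  s[24:],s[16:]  2  'ab'
   8  s[16:],s[0:]  10  'abaaabbbab'
   9  s[0:],s[14:]  3  'aba'
  10  s[14:],s[8:]  2  'ab'
  11  s[8:],s[20:]  5  'abbba'
  12  s[20:],s[4:]  6  'abbbab'
  13  s[4:],s[25:]  0  ''
  14  s[25:],s[11:]  1  'b'
  15  s[11:],s[17:]  5  'baaab'
  16  s[17:],s[1:]  9  'baaabbbab'
  17  s[1:],s[23:]  2  'ba'
  18  s[23:],s[15:]  3  'bab'
  19  s[15:],s[7:]  3  'bab'
  20  s[7:],s[10:]  1  'b'
  21  s[10:],s[22:]  3  'bba'
  22  s[22:],s[6:]  4  'bbab'
  23  s[6:],s[9:]  2  'bb'
  24  s[9:],s[21:]  4  'bbba'
  25  s[21:],s[5:]  5  'bbbab'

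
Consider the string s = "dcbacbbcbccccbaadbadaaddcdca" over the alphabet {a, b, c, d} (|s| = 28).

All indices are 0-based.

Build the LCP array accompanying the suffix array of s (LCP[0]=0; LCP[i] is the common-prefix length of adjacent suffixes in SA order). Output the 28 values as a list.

rank→(start, suffix):
  0 → (27, 'a')
  1 → (14, 'aadbadaaddcdca')
  2 → (20, 'aaddcdca')
  3 → (3, 'acbbcbccccbaadbadaaddcdca')
  4 → (18, 'adaaddcdca')
  5 → (15, 'adbadaaddcdca')
  6 → (21, 'addcdca')
  7 → (13, 'baadbadaaddcdca')
  8 → (2, 'bacbbcbccccbaadbadaaddcdca')
  9 → (17, 'badaaddcdca')
  10 → (5, 'bbcbccccbaadbadaaddcdca')
  11 → (6, 'bcbccccbaadbadaaddcdca')
  12 → (8, 'bccccbaadbadaaddcdca')
  13 → (26, 'ca')
  14 → (12, 'cbaadbadaaddcdca')
  15 → (1, 'cbacbbcbccccbaadbadaaddcdca')
  16 → (4, 'cbbcbccccbaadbadaaddcdca')
  17 → (7, 'cbccccbaadbadaaddcdca')
  18 → (11, 'ccbaadbadaaddcdca')
  19 → (10, 'cccbaadbadaaddcdca')
  20 → (9, 'ccccbaadbadaaddcdca')
  21 → (24, 'cdca')
  22 → (19, 'daaddcdca')
  23 → (16, 'dbadaaddcdca')
  24 → (25, 'dca')
  25 → (0, 'dcbacbbcbccccbaadbadaaddcdca')
  26 → (23, 'dcdca')
  27 → (22, 'ddcdca')

SA = [27, 14, 20, 3, 18, 15, 21, 13, 2, 17, 5, 6, 8, 26, 12, 1, 4, 7, 11, 10, 9, 24, 19, 16, 25, 0, 23, 22]
i: (SA[i-1],SA[i]) lcp shared
  1: (27,14) 1 'a'
  2: (14,20) 3 'aad'
  3: (20,3) 1 'a'
  4: (3,18) 1 'a'
  5: (18,15) 2 'ad'
  6: (15,21) 2 'ad'
  7: (21,13) 0 ''
  8: (13,2) 2 'ba'
  9: (2,17) 2 'ba'
  10: (17,5) 1 'b'
  11: (5,6) 1 'b'
  12: (6,8) 2 'bc'
  13: (8,26) 0 ''
  14: (26,12) 1 'c'
  15: (12,1) 3 'cba'
  16: (1,4) 2 'cb'
  17: (4,7) 2 'cb'
  18: (7,11) 1 'c'
  19: (11,10) 2 'cc'
  20: (10,9) 3 'ccc'
  21: (9,24) 1 'c'
  22: (24,19) 0 ''
  23: (19,16) 1 'd'
  24: (16,25) 1 'd'
  25: (25,0) 2 'dc'
  26: (0,23) 2 'dc'
  27: (23,22) 1 'd'

[0, 1, 3, 1, 1, 2, 2, 0, 2, 2, 1, 1, 2, 0, 1, 3, 2, 2, 1, 2, 3, 1, 0, 1, 1, 2, 2, 1]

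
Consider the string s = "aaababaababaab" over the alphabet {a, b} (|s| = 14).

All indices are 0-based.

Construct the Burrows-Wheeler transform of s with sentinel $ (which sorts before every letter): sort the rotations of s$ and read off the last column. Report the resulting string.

rank  rotation         last
    0  $aaababaababaab  b
    1  aaababaababaab$  $
    2  aab$aaababaabab  b
    3  aababaab$aaabab  b
    4  aababaababaab$a  a
    5  ab$aaababaababa  a
    6  abaab$aaababaab  b
    7  abaababaab$aaab  b
    8  ababaab$aaababa  a
    9  ababaababaab$aa  a
   10  b$aaababaababaa  a
   11  baab$aaababaaba  a
   12  baababaab$aaaba  a
   13  babaab$aaababaa  a
   14  babaababaab$aaa  a

b$bbaabbaaaaaaa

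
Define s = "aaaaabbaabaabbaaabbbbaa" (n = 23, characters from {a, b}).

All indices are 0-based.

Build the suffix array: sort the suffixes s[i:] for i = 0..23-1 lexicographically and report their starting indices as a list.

[22, 21, 0, 1, 2, 14, 7, 10, 3, 15, 8, 11, 4, 16, 20, 13, 6, 9, 19, 12, 5, 18, 17]

sorted suffixes:
  #0 SA[0]=22  'a'
  #1 SA[1]=21  'aa'
  #2 SA[2]=0  'aaaaabbaabaabbaaabbbbaa'
  #3 SA[3]=1  'aaaabbaabaabbaaabbbbaa'
  #4 SA[4]=2  'aaabbaabaabbaaabbbbaa'
  #5 SA[5]=14  'aaabbbbaa'
  #6 SA[6]=7  'aabaabbaaabbbbaa'
  #7 SA[7]=10  'aabbaaabbbbaa'
  #8 SA[8]=3  'aabbaabaabbaaabbbbaa'
  #9 SA[9]=15  'aabbbbaa'
  #10 SA[10]=8  'abaabbaaabbbbaa'
  #11 SA[11]=11  'abbaaabbbbaa'
  #12 SA[12]=4  'abbaabaabbaaabbbbaa'
  #13 SA[13]=16  'abbbbaa'
  #14 SA[14]=20  'baa'
  #15 SA[15]=13  'baaabbbbaa'
  #16 SA[16]=6  'baabaabbaaabbbbaa'
  #17 SA[17]=9  'baabbaaabbbbaa'
  #18 SA[18]=19  'bbaa'
  #19 SA[19]=12  'bbaaabbbbaa'
  #20 SA[20]=5  'bbaabaabbaaabbbbaa'
  #21 SA[21]=18  'bbbaa'
  #22 SA[22]=17  'bbbbaa'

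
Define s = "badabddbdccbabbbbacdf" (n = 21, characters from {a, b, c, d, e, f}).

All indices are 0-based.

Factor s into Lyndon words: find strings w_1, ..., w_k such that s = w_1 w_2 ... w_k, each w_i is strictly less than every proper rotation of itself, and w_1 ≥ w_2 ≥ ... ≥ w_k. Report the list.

["b", "ad", "abddbdccb", "abbbbacdf"]

emit factor 1: 'b' (i=0, period=1)
emit factor 2: 'ad' (i=1, period=2)
emit factor 3: 'abddbdccb' (i=3, period=9)
emit factor 4: 'abbbbacdf' (i=12, period=9)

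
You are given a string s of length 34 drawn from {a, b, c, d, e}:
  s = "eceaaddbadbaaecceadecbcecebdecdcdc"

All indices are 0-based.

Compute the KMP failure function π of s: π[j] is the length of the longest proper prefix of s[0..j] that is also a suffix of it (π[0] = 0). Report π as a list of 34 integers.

[0, 0, 1, 0, 0, 0, 0, 0, 0, 0, 0, 0, 0, 1, 2, 0, 1, 0, 0, 1, 2, 0, 0, 1, 2, 3, 0, 0, 1, 2, 0, 0, 0, 0]

π[0] = 0
j=1 s[j]='c': π[1]=0 (border '')
j=2 s[j]='e': π[2]=1 (border 'e')
j=3 s[j]='a': k: 1→0; π[3]=0 (border '')
j=4 s[j]='a': π[4]=0 (border '')
j=5 s[j]='d': π[5]=0 (border '')
j=6 s[j]='d': π[6]=0 (border '')
j=7 s[j]='b': π[7]=0 (border '')
j=8 s[j]='a': π[8]=0 (border '')
j=9 s[j]='d': π[9]=0 (border '')
j=10 s[j]='b': π[10]=0 (border '')
j=11 s[j]='a': π[11]=0 (border '')
j=12 s[j]='a': π[12]=0 (border '')
j=13 s[j]='e': π[13]=1 (border 'e')
j=14 s[j]='c': π[14]=2 (border 'ec')
j=15 s[j]='c': k: 2→0; π[15]=0 (border '')
j=16 s[j]='e': π[16]=1 (border 'e')
j=17 s[j]='a': k: 1→0; π[17]=0 (border '')
j=18 s[j]='d': π[18]=0 (border '')
j=19 s[j]='e': π[19]=1 (border 'e')
j=20 s[j]='c': π[20]=2 (border 'ec')
j=21 s[j]='b': k: 2→0; π[21]=0 (border '')
j=22 s[j]='c': π[22]=0 (border '')
j=23 s[j]='e': π[23]=1 (border 'e')
j=24 s[j]='c': π[24]=2 (border 'ec')
j=25 s[j]='e': π[25]=3 (border 'ece')
j=26 s[j]='b': k: 3→1→0; π[26]=0 (border '')
j=27 s[j]='d': π[27]=0 (border '')
j=28 s[j]='e': π[28]=1 (border 'e')
j=29 s[j]='c': π[29]=2 (border 'ec')
j=30 s[j]='d': k: 2→0; π[30]=0 (border '')
j=31 s[j]='c': π[31]=0 (border '')
j=32 s[j]='d': π[32]=0 (border '')
j=33 s[j]='c': π[33]=0 (border '')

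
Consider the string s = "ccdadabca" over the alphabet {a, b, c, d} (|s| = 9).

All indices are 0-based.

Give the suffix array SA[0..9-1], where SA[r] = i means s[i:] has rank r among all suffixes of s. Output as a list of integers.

sorted suffixes:
  #0 SA[0]=8  'a'
  #1 SA[1]=5  'abca'
  #2 SA[2]=3  'adabca'
  #3 SA[3]=6  'bca'
  #4 SA[4]=7  'ca'
  #5 SA[5]=0  'ccdadabca'
  #6 SA[6]=1  'cdadabca'
  #7 SA[7]=4  'dabca'
  #8 SA[8]=2  'dadabca'

[8, 5, 3, 6, 7, 0, 1, 4, 2]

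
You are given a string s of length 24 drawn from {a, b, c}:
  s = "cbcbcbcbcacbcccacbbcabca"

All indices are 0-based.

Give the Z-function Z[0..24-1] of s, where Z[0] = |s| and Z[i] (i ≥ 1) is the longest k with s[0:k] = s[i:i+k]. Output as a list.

Z[0]=24
i=1: i≥r, start 0; Z[1]=0
i=2: i≥r, start 0; Z[2]=7 grow→box=[2,9)
i=3: min(r-i=6, Z[1]=0)=0; Z[3]=0
i=4: min(r-i=5, Z[2]=7)=5; Z[4]=5
i=5: min(r-i=4, Z[3]=0)=0; Z[5]=0
i=6: min(r-i=3, Z[4]=5)=3; Z[6]=3
i=7: min(r-i=2, Z[5]=0)=0; Z[7]=0
i=8: min(r-i=1, Z[6]=3)=1; Z[8]=1
i=9: i≥r, start 0; Z[9]=0
i=10: i≥r, start 0; Z[10]=3 grow→box=[10,13)
i=11: min(r-i=2, Z[1]=0)=0; Z[11]=0
i=12: min(r-i=1, Z[2]=7)=1; Z[12]=1
i=13: i≥r, start 0; Z[13]=1 grow→box=[13,14)
i=14: i≥r, start 0; Z[14]=1 grow→box=[14,15)
i=15: i≥r, start 0; Z[15]=0
i=16: i≥r, start 0; Z[16]=2 grow→box=[16,18)
i=17: min(r-i=1, Z[1]=0)=0; Z[17]=0
i=18: i≥r, start 0; Z[18]=0
i=19: i≥r, start 0; Z[19]=1 grow→box=[19,20)
i=20: i≥r, start 0; Z[20]=0
i=21: i≥r, start 0; Z[21]=0
i=22: i≥r, start 0; Z[22]=1 grow→box=[22,23)
i=23: i≥r, start 0; Z[23]=0

[24, 0, 7, 0, 5, 0, 3, 0, 1, 0, 3, 0, 1, 1, 1, 0, 2, 0, 0, 1, 0, 0, 1, 0]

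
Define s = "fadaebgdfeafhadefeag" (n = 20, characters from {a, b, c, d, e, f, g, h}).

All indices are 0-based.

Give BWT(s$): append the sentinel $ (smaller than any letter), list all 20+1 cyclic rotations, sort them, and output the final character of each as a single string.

gfhdeeeaagffad$deaabf

rank  rotation               last
    0  $fadaebgdfeafhadefeag  g
    1  adaebgdfeafhadefeag$f  f
    2  adefeag$fadaebgdfeafh  h
    3  aebgdfeafhadefeag$fad  d
    4  afhadefeag$fadaebgdfe  e
    5  ag$fadaebgdfeafhadefe  e
    6  bgdfeafhadefeag$fadae  e
    7  daebgdfeafhadefeag$fa  a
    8  defeag$fadaebgdfeafha  a
    9  dfeafhadefeag$fadaebg  g
   10  eafhadefeag$fadaebgdf  f
   11  eag$fadaebgdfeafhadef  f
   12  ebgdfeafhadefeag$fada  a
   13  efeag$fadaebgdfeafhad  d
   14  fadaebgdfeafhadefeag$  $
   15  feafhadefeag$fadaebgd  d
   16  feag$fadaebgdfeafhade  e
   17  fhadefeag$fadaebgdfea  a
   18  g$fadaebgdfeafhadefea  a
   19  gdfeafhadefeag$fadaeb  b
   20  hadefeag$fadaebgdfeaf  f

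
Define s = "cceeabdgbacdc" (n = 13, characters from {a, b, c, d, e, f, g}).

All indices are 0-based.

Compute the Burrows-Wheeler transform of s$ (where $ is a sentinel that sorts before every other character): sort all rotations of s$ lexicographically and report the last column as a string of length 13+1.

cebgad$accbecd

rank  rotation        last
    0  $cceeabdgbacdc  c
    1  abdgbacdc$ccee  e
    2  acdc$cceeabdgb  b
    3  bacdc$cceeabdg  g
    4  bdgbacdc$cceea  a
    5  c$cceeabdgbacd  d
    6  cceeabdgbacdc$  $
    7  cdc$cceeabdgba  a
    8  ceeabdgbacdc$c  c
    9  dc$cceeabdgbac  c
   10  dgbacdc$cceeab  b
   11  eabdgbacdc$cce  e
   12  eeabdgbacdc$cc  c
   13  gbacdc$cceeabd  d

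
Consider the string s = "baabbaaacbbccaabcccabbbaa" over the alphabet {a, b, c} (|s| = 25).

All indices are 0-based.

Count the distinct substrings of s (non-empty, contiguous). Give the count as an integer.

sorted suffixes:
  #0 SA[0]=24  'a'
  #1 SA[1]=23  'aa'
  #2 SA[2]=5  'aaacbbccaabcccabbbaa'
  #3 SA[3]=1  'aabbaaacbbccaabcccabbbaa'
  #4 SA[4]=13  'aabcccabbbaa'
  #5 SA[5]=6  'aacbbccaabcccabbbaa'
  #6 SA[6]=2  'abbaaacbbccaabcccabbbaa'
  #7 SA[7]=19  'abbbaa'
  #8 SA[8]=14  'abcccabbbaa'
  #9 SA[9]=7  'acbbccaabcccabbbaa'
  #10 SA[10]=22  'baa'
  #11 SA[11]=4  'baaacbbccaabcccabbbaa'
  #12 SA[12]=0  'baabbaaacbbccaabcccabbbaa'
  #13 SA[13]=21  'bbaa'
  #14 SA[14]=3  'bbaaacbbccaabcccabbbaa'
  #15 SA[15]=20  'bbbaa'
  #16 SA[16]=9  'bbccaabcccabbbaa'
  #17 SA[17]=10  'bccaabcccabbbaa'
  #18 SA[18]=15  'bcccabbbaa'
  #19 SA[19]=12  'caabcccabbbaa'
  #20 SA[20]=18  'cabbbaa'
  #21 SA[21]=8  'cbbccaabcccabbbaa'
  #22 SA[22]=11  'ccaabcccabbbaa'
  #23 SA[23]=17  'ccabbbaa'
  #24 SA[24]=16  'cccabbbaa'

SA = [24, 23, 5, 1, 13, 6, 2, 19, 14, 7, 22, 4, 0, 21, 3, 20, 9, 10, 15, 12, 18, 8, 11, 17, 16]
i: (SA[i-1],SA[i]) lcp shared
  1: (24,23) 1 'a'
  2: (23,5) 2 'aa'
  3: (5,1) 2 'aa'
  4: (1,13) 3 'aab'
  5: (13,6) 2 'aa'
  6: (6,2) 1 'a'
  7: (2,19) 3 'abb'
  8: (19,14) 2 'ab'
  9: (14,7) 1 'a'
  10: (7,22) 0 ''
  11: (22,4) 3 'baa'
  12: (4,0) 3 'baa'
  13: (0,21) 1 'b'
  14: (21,3) 4 'bbaa'
  15: (3,20) 2 'bb'
  16: (20,9) 2 'bb'
  17: (9,10) 1 'b'
  18: (10,15) 3 'bcc'
  19: (15,12) 0 ''
  20: (12,18) 2 'ca'
  21: (18,8) 1 'c'
  22: (8,11) 1 'c'
  23: (11,17) 3 'cca'
  24: (17,16) 2 'cc'

n(n+1)/2 = 25·26/2 = 325
Σ LCP = 0 + 1 + 2 + 2 + 3 + 2 + 1 + 3 + 2 + 1 + 0 + 3 + 3 + 1 + 4 + 2 + 2 + 1 + 3 + 0 + 2 + 1 + 1 + 3 + 2 = 45
distinct = 325 − 45 = 280

280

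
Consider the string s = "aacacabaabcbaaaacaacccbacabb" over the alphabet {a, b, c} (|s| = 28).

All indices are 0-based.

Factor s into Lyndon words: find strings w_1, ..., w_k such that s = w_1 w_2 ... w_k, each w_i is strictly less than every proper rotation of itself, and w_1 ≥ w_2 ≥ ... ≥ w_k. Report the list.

emit factor 1: 'aacacab' (i=0, period=7)
emit factor 2: 'aabcb' (i=7, period=5)
emit factor 3: 'aaaacaacccbacabb' (i=12, period=16)

["aacacab", "aabcb", "aaaacaacccbacabb"]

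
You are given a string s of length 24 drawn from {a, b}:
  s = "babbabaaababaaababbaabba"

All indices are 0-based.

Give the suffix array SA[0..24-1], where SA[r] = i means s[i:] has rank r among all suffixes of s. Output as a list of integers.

[23, 6, 12, 7, 13, 19, 4, 10, 8, 14, 20, 16, 1, 22, 5, 11, 18, 3, 9, 15, 0, 21, 17, 2]

rank | idx | suffix
   0 |  23 | a
   1 |   6 | aaababaaababbaabba
   2 |  12 | aaababbaabba
   3 |   7 | aababaaababbaabba
   4 |  13 | aababbaabba
   5 |  19 | aabba
   6 |   4 | abaaababaaababbaabba
   7 |  10 | abaaababbaabba
   8 |   8 | ababaaababbaabba
   9 |  14 | ababbaabba
  10 |  20 | abba
  11 |  16 | abbaabba
  12 |   1 | abbabaaababaaababbaabba
  13 |  22 | ba
  14 |   5 | baaababaaababbaabba
  15 |  11 | baaababbaabba
  16 |  18 | baabba
  17 |   3 | babaaababaaababbaabba
  18 |   9 | babaaababbaabba
  19 |  15 | babbaabba
  20 |   0 | babbabaaababaaababbaabba
  21 |  21 | bba
  22 |  17 | bbaabba
  23 |   2 | bbabaaababaaababbaabba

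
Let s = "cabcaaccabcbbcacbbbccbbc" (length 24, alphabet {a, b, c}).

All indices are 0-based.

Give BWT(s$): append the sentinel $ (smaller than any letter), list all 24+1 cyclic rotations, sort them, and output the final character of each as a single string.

cccccacccbbababbb$cbacbab

rank  rotation                   last
    0  $cabcaaccabcbbcacbbbccbbc  c
    1  aaccabcbbcacbbbccbbc$cabc  c
    2  abcaaccabcbbcacbbbccbbc$c  c
    3  abcbbcacbbbccbbc$cabcaacc  c
    4  acbbbccbbc$cabcaaccabcbbc  c
    5  accabcbbcacbbbccbbc$cabca  a
    6  bbbccbbc$cabcaaccabcbbcac  c
    7  bbc$cabcaaccabcbbcacbbbcc  c
    8  bbcacbbbccbbc$cabcaaccabc  c
    9  bbccbbc$cabcaaccabcbbcacb  b
   10  bc$cabcaaccabcbbcacbbbccb  b
   11  bcaaccabcbbcacbbbccbbc$ca  a
   12  bcacbbbccbbc$cabcaaccabcb  b
   13  bcbbcacbbbccbbc$cabcaacca  a
   14  bccbbc$cabcaaccabcbbcacbb  b
   15  c$cabcaaccabcbbcacbbbccbb  b
   16  caaccabcbbcacbbbccbbc$cab  b
   17  cabcaaccabcbbcacbbbccbbc$  $
   18  cabcbbcacbbbccbbc$cabcaac  c
   19  cacbbbccbbc$cabcaaccabcbb  b
   20  cbbbccbbc$cabcaaccabcbbca  a
   21  cbbc$cabcaaccabcbbcacbbbc  c
   22  cbbcacbbbccbbc$cabcaaccab  b
   23  ccabcbbcacbbbccbbc$cabcaa  a
   24  ccbbc$cabcaaccabcbbcacbbb  b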